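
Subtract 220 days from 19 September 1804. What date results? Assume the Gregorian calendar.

February 12, 1804

−19 → Aug 31, 1804 (end of Aug, 31 days; 201 left).
−31 → Jul 31, 1804 (end of Jul, 31 days; 170 left).
−31 → Jun 30, 1804 (end of Jun, 30 days; 139 left).
−30 → May 31, 1804 (end of May, 31 days; 109 left).
−31 → Apr 30, 1804 (end of Apr, 30 days; 78 left).
−30 → Mar 31, 1804 (end of Mar, 31 days; 48 left).
−31 → Feb 29, 1804 (end of Feb, 29 days; 17 left).
−17 → Feb 12, 1804.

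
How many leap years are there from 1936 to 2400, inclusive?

114

Multiples of 4 in [1936,2400]: 117.
Of those, multiples of 100: 5 (not leap unless ÷400).
Multiples of 400: 2.
Leap years = 117 − 5 + 2 = 114.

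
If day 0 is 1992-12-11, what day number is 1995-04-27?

Dec 11, 1992 → Dec 11, 1993: 365 days.
Dec 11, 1993 → Dec 11, 1994: 365 days.
Dec 11, 1994 → Jan 11, 1995: 31 days (December has 31).
Jan 11, 1995 → Feb 11, 1995: 31 days (January has 31).
Feb 11, 1995 → Mar 11, 1995: 28 days (February has 28).
Mar 11, 1995 → Apr 11, 1995: 31 days (March has 31).
Apr 11, 1995 → Apr 27, 1995: 16 days.
Total: 867 days.

867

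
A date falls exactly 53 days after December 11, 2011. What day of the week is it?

Thursday

Dec 11, 2011 is a Sunday.
53 mod 7 = 4, so 53 days after a Sunday is Sunday + 4 = Thursday.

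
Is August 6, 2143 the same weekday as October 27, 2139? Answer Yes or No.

From Oct 27, 2139 to Aug 6, 2143 is 1379 days.
1379 mod 7 = 0, so they are the same weekday.
(Oct 27, 2139 is a Tuesday; Aug 6, 2143 is a Tuesday.)

Yes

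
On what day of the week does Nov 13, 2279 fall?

Thursday

Doomsday rule: the anchor day for the 2200s is Friday. For year 79: 79÷12 = 6 r 7, and 7÷4 = 1, so 6+7+1 = 14.
Friday + 14 ≡ Friday — that's 2279's doomsday.
In November the doomsday date is Nov 7.
Nov 13 is 6 days after Nov 7; 6 mod 7 = 6, so Friday + 6 = Thursday.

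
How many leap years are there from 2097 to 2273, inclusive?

42

Multiples of 4 in [2097,2273]: 44.
Of those, multiples of 100: 2 (not leap unless ÷400).
Multiples of 400: 0.
Leap years = 44 − 2 + 0 = 42.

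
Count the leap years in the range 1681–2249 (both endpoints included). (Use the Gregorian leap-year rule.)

137

Multiples of 4 in [1681,2249]: 142.
Of those, multiples of 100: 6 (not leap unless ÷400).
Multiples of 400: 1.
Leap years = 142 − 6 + 1 = 137.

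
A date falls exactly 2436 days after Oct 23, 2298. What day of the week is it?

Sunday

Oct 23, 2298 is a Sunday.
2436 mod 7 = 0, so 2436 days after a Sunday is Sunday + 0 = Sunday.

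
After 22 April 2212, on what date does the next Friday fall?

Apr 22, 2212 is a Wednesday.
From Wednesday to the next Friday is 2 days.
Apr 22, 2212 + 2 = Apr 24, 2212.

April 24, 2212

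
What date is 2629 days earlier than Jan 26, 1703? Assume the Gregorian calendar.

November 14, 1695

−365 (one year) → Jan 26, 1702 (2264 left).
−365 (one year) → Jan 26, 1701 (1899 left).
−365 (one year) → Jan 26, 1700 (1534 left).
−365 (one year) → Jan 26, 1699 (1169 left).
−365 (one year) → Jan 26, 1698 (804 left).
−365 (one year) → Jan 26, 1697 (439 left).
−366 (one year; includes Feb 29, 1696) → Jan 26, 1696 (73 left).
−26 → Dec 31, 1695 (end of Dec, 31 days; 47 left).
−31 → Nov 30, 1695 (end of Nov, 30 days; 16 left).
−16 → Nov 14, 1695.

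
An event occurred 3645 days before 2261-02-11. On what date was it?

February 19, 2251

−366 (one year; includes Feb 29, 2260) → Feb 11, 2260 (3279 left).
−365 (one year) → Feb 11, 2259 (2914 left).
−365 (one year) → Feb 11, 2258 (2549 left).
−365 (one year) → Feb 11, 2257 (2184 left).
−366 (one year; includes Feb 29, 2256) → Feb 11, 2256 (1818 left).
−365 (one year) → Feb 11, 2255 (1453 left).
−365 (one year) → Feb 11, 2254 (1088 left).
−365 (one year) → Feb 11, 2253 (723 left).
−366 (one year; includes Feb 29, 2252) → Feb 11, 2252 (357 left).
−11 → Jan 31, 2252 (end of Jan, 31 days; 346 left).
−31 → Dec 31, 2251 (end of Dec, 31 days; 315 left).
−31 → Nov 30, 2251 (end of Nov, 30 days; 284 left).
−30 → Oct 31, 2251 (end of Oct, 31 days; 254 left).
−31 → Sep 30, 2251 (end of Sep, 30 days; 223 left).
−30 → Aug 31, 2251 (end of Aug, 31 days; 193 left).
−31 → Jul 31, 2251 (end of Jul, 31 days; 162 left).
−31 → Jun 30, 2251 (end of Jun, 30 days; 131 left).
−30 → May 31, 2251 (end of May, 31 days; 101 left).
−31 → Apr 30, 2251 (end of Apr, 30 days; 70 left).
−30 → Mar 31, 2251 (end of Mar, 31 days; 40 left).
−31 → Feb 28, 2251 (end of Feb, 28 days; 9 left).
−9 → Feb 19, 2251.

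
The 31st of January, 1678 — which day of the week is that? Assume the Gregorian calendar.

Monday

Doomsday rule: the anchor day for the 1600s is Tuesday. For year 78: 78÷12 = 6 r 6, and 6÷4 = 1, so 6+6+1 = 13.
Tuesday + 13 ≡ Monday — that's 1678's doomsday.
In January the doomsday date is Jan 3 (1678 is not a leap year).
Jan 31 is 28 days after Jan 3; 28 mod 7 = 0, so Monday + 0 = Monday.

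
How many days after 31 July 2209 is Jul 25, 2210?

359

Jul 31, 2209 → Aug 31, 2209: 31 days (July has 31).
Aug 31, 2209 → Sep 30, 2209: 30 days (August has 31).
Sep 30, 2209 → Oct 30, 2209: 30 days (September has 30).
Oct 30, 2209 → Nov 30, 2209: 31 days (October has 31).
Nov 30, 2209 → Dec 30, 2209: 30 days (November has 30).
Dec 30, 2209 → Jan 30, 2210: 31 days (December has 31).
Jan 30, 2210 → Feb 28, 2210: 29 days (January has 31).
Feb 28, 2210 → Mar 28, 2210: 28 days (February has 28).
Mar 28, 2210 → Apr 28, 2210: 31 days (March has 31).
Apr 28, 2210 → May 28, 2210: 30 days (April has 30).
May 28, 2210 → Jun 28, 2210: 31 days (May has 31).
Jun 28, 2210 → Jul 25, 2210: 27 days.
Total: 359 days.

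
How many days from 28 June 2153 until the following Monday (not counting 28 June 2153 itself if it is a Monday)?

4

Jun 28, 2153 is a Thursday.
From Thursday to the next Monday is 4 days.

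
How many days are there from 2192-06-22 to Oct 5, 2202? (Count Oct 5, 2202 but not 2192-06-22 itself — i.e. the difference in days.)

Jun 22, 2192 → Jun 22, 2193: 365 days.
Jun 22, 2193 → Jun 22, 2194: 365 days.
Jun 22, 2194 → Jun 22, 2195: 365 days.
Jun 22, 2195 → Jun 22, 2196: 366 days (Feb 29, 2196 is in that span).
Jun 22, 2196 → Jun 22, 2197: 365 days.
Jun 22, 2197 → Jun 22, 2198: 365 days.
Jun 22, 2198 → Jun 22, 2199: 365 days.
Jun 22, 2199 → Jun 22, 2200: 365 days.
Jun 22, 2200 → Jun 22, 2201: 365 days.
Jun 22, 2201 → Jun 22, 2202: 365 days.
Jun 22, 2202 → Jul 22, 2202: 30 days (June has 30).
Jul 22, 2202 → Aug 22, 2202: 31 days (July has 31).
Aug 22, 2202 → Sep 22, 2202: 31 days (August has 31).
Sep 22, 2202 → Oct 5, 2202: 13 days.
Total: 3756 days.

3756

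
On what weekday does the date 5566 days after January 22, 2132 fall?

First find the weekday of Jan 22, 2132. Doomsday rule: the anchor day for the 2100s is Sunday. For year 32: 32÷12 = 2 r 8, and 8÷4 = 2, so 2+8+2 = 12.
Sunday + 12 ≡ Friday — that's 2132's doomsday.
In January the doomsday date is Jan 4 (2132 is a leap year (divisible by 4)).
Jan 22 is 18 days after Jan 4; 18 mod 7 = 4, so Friday + 4 = Tuesday.
5566 mod 7 = 1, so 5566 days after a Tuesday is Tuesday + 1 = Wednesday.

Wednesday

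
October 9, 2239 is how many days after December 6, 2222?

Dec 6, 2222 → Dec 6, 2223: 365 days.
Dec 6, 2223 → Dec 6, 2224: 366 days (Feb 29, 2224 is in that span).
Dec 6, 2224 → Dec 6, 2225: 365 days.
Dec 6, 2225 → Dec 6, 2226: 365 days.
Dec 6, 2226 → Dec 6, 2227: 365 days.
Dec 6, 2227 → Dec 6, 2228: 366 days (Feb 29, 2228 is in that span).
Dec 6, 2228 → Dec 6, 2229: 365 days.
Dec 6, 2229 → Dec 6, 2230: 365 days.
Dec 6, 2230 → Dec 6, 2231: 365 days.
Dec 6, 2231 → Dec 6, 2232: 366 days (Feb 29, 2232 is in that span).
Dec 6, 2232 → Dec 6, 2233: 365 days.
Dec 6, 2233 → Dec 6, 2234: 365 days.
Dec 6, 2234 → Dec 6, 2235: 365 days.
Dec 6, 2235 → Dec 6, 2236: 366 days (Feb 29, 2236 is in that span).
Dec 6, 2236 → Dec 6, 2237: 365 days.
Dec 6, 2237 → Dec 6, 2238: 365 days.
Dec 6, 2238 → Jan 6, 2239: 31 days (December has 31).
Jan 6, 2239 → Feb 6, 2239: 31 days (January has 31).
Feb 6, 2239 → Mar 6, 2239: 28 days (February has 28).
Mar 6, 2239 → Apr 6, 2239: 31 days (March has 31).
Apr 6, 2239 → May 6, 2239: 30 days (April has 30).
May 6, 2239 → Jun 6, 2239: 31 days (May has 31).
Jun 6, 2239 → Jul 6, 2239: 30 days (June has 30).
Jul 6, 2239 → Aug 6, 2239: 31 days (July has 31).
Aug 6, 2239 → Sep 6, 2239: 31 days (August has 31).
Sep 6, 2239 → Oct 6, 2239: 30 days (September has 30).
Oct 6, 2239 → Oct 9, 2239: 3 days.
Total: 6151 days.

6151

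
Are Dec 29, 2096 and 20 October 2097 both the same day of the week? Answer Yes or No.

No

From Dec 29, 2096 to Oct 20, 2097 is 295 days.
295 mod 7 = 1, so they are different weekdays.
(Dec 29, 2096 is a Saturday; Oct 20, 2097 is a Sunday.)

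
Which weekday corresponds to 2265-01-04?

Doomsday rule: the anchor day for the 2200s is Friday. For year 65: 65÷12 = 5 r 5, and 5÷4 = 1, so 5+5+1 = 11.
Friday + 11 ≡ Tuesday — that's 2265's doomsday.
In January the doomsday date is Jan 3 (2265 is not a leap year).
Jan 4 is 1 day after Jan 3; 1 mod 7 = 1, so Tuesday + 1 = Wednesday.

Wednesday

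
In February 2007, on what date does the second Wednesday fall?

February 14, 2007

February 1, 2007 is a Thursday.
The first Wednesday is therefore February 7 (6 days later).
The second Wednesday is 7 + 1×7 = February 14.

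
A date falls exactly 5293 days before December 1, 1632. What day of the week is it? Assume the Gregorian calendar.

Tuesday

Dec 1, 1632 is a Wednesday.
5293 mod 7 = 1, so 5293 days before a Wednesday is Wednesday − 1 = Tuesday.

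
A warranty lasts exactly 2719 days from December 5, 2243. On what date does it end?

May 16, 2251

+366 (one year; includes Feb 29, 2244) → Dec 5, 2244 (2353 left).
+365 (one year) → Dec 5, 2245 (1988 left).
+365 (one year) → Dec 5, 2246 (1623 left).
+365 (one year) → Dec 5, 2247 (1258 left).
+366 (one year; includes Feb 29, 2248) → Dec 5, 2248 (892 left).
+365 (one year) → Dec 5, 2249 (527 left).
+365 (one year) → Dec 5, 2250 (162 left).
Dec has 31 days: +27 → Jan 1, 2251 (135 left).
Jan has 31 days: +31 → Feb 1, 2251 (104 left).
Feb has 28 days: +28 → Mar 1, 2251 (76 left).
Mar has 31 days: +31 → Apr 1, 2251 (45 left).
Apr has 30 days: +30 → May 1, 2251 (15 left).
+15 → May 16, 2251.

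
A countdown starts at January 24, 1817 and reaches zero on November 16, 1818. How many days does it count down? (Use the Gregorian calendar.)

661

Jan 24, 1817 → Jan 24, 1818: 365 days.
Jan 24, 1818 → Feb 24, 1818: 31 days (January has 31).
Feb 24, 1818 → Mar 24, 1818: 28 days (February has 28).
Mar 24, 1818 → Apr 24, 1818: 31 days (March has 31).
Apr 24, 1818 → May 24, 1818: 30 days (April has 30).
May 24, 1818 → Jun 24, 1818: 31 days (May has 31).
Jun 24, 1818 → Jul 24, 1818: 30 days (June has 30).
Jul 24, 1818 → Aug 24, 1818: 31 days (July has 31).
Aug 24, 1818 → Sep 24, 1818: 31 days (August has 31).
Sep 24, 1818 → Oct 24, 1818: 30 days (September has 30).
Oct 24, 1818 → Nov 16, 1818: 23 days.
Total: 661 days.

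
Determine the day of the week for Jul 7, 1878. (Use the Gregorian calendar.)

January 1, 1878 is a Tuesday.
Jan 1, 1878 → Feb 1, 1878: 31 days (January has 31).
Feb 1, 1878 → Mar 1, 1878: 28 days (February has 28).
Mar 1, 1878 → Apr 1, 1878: 31 days (March has 31).
Apr 1, 1878 → May 1, 1878: 30 days (April has 30).
May 1, 1878 → Jun 1, 1878: 31 days (May has 31).
Jun 1, 1878 → Jul 1, 1878: 30 days (June has 30).
Jul 1, 1878 → Jul 7, 1878: 6 days.
Total: 187 days.
187 mod 7 = 5, so Tuesday + 5 = Sunday.

Sunday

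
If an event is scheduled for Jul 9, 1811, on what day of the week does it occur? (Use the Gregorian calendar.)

Doomsday rule: the anchor day for the 1800s is Friday. For year 11: 11÷12 = 0 r 11, and 11÷4 = 2, so 0+11+2 = 13.
Friday + 13 ≡ Thursday — that's 1811's doomsday.
In July the doomsday date is Jul 11.
Jul 9 is 2 days before Jul 11; 2 mod 7 = 2, so Thursday − 2 = Tuesday.

Tuesday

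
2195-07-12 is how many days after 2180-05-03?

5548

May 3, 2180 → May 3, 2181: 365 days.
May 3, 2181 → May 3, 2182: 365 days.
May 3, 2182 → May 3, 2183: 365 days.
May 3, 2183 → May 3, 2184: 366 days (Feb 29, 2184 is in that span).
May 3, 2184 → May 3, 2185: 365 days.
May 3, 2185 → May 3, 2186: 365 days.
May 3, 2186 → May 3, 2187: 365 days.
May 3, 2187 → May 3, 2188: 366 days (Feb 29, 2188 is in that span).
May 3, 2188 → May 3, 2189: 365 days.
May 3, 2189 → May 3, 2190: 365 days.
May 3, 2190 → May 3, 2191: 365 days.
May 3, 2191 → May 3, 2192: 366 days (Feb 29, 2192 is in that span).
May 3, 2192 → May 3, 2193: 365 days.
May 3, 2193 → May 3, 2194: 365 days.
May 3, 2194 → May 3, 2195: 365 days.
May 3, 2195 → Jun 3, 2195: 31 days (May has 31).
Jun 3, 2195 → Jul 3, 2195: 30 days (June has 30).
Jul 3, 2195 → Jul 12, 2195: 9 days.
Total: 5548 days.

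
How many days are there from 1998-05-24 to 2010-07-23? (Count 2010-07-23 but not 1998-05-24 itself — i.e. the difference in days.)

4443

May 24, 1998 → May 24, 1999: 365 days.
May 24, 1999 → May 24, 2000: 366 days (Feb 29, 2000 is in that span).
May 24, 2000 → May 24, 2001: 365 days.
May 24, 2001 → May 24, 2002: 365 days.
May 24, 2002 → May 24, 2003: 365 days.
May 24, 2003 → May 24, 2004: 366 days (Feb 29, 2004 is in that span).
May 24, 2004 → May 24, 2005: 365 days.
May 24, 2005 → May 24, 2006: 365 days.
May 24, 2006 → May 24, 2007: 365 days.
May 24, 2007 → May 24, 2008: 366 days (Feb 29, 2008 is in that span).
May 24, 2008 → May 24, 2009: 365 days.
May 24, 2009 → May 24, 2010: 365 days.
May 24, 2010 → Jun 24, 2010: 31 days (May has 31).
Jun 24, 2010 → Jul 23, 2010: 29 days.
Total: 4443 days.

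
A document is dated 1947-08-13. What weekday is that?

Wednesday

Doomsday rule: the anchor day for the 1900s is Wednesday. For year 47: 47÷12 = 3 r 11, and 11÷4 = 2, so 3+11+2 = 16.
Wednesday + 16 ≡ Friday — that's 1947's doomsday.
In August the doomsday date is Aug 8.
Aug 13 is 5 days after Aug 8; 5 mod 7 = 5, so Friday + 5 = Wednesday.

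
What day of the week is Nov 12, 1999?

January 1, 1999 is a Friday.
Jan 1, 1999 → Feb 1, 1999: 31 days (January has 31).
Feb 1, 1999 → Mar 1, 1999: 28 days (February has 28).
Mar 1, 1999 → Apr 1, 1999: 31 days (March has 31).
Apr 1, 1999 → May 1, 1999: 30 days (April has 30).
May 1, 1999 → Jun 1, 1999: 31 days (May has 31).
Jun 1, 1999 → Jul 1, 1999: 30 days (June has 30).
Jul 1, 1999 → Aug 1, 1999: 31 days (July has 31).
Aug 1, 1999 → Sep 1, 1999: 31 days (August has 31).
Sep 1, 1999 → Oct 1, 1999: 30 days (September has 30).
Oct 1, 1999 → Nov 1, 1999: 31 days (October has 31).
Nov 1, 1999 → Nov 12, 1999: 11 days.
Total: 315 days.
315 mod 7 = 0, so Friday + 0 = Friday.

Friday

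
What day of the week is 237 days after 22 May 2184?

Friday

First find the weekday of May 22, 2184. Doomsday rule: the anchor day for the 2100s is Sunday. For year 84: 84÷12 = 7 r 0, and 0÷4 = 0, so 7+0+0 = 7.
Sunday + 7 ≡ Sunday — that's 2184's doomsday.
In May the doomsday date is May 9.
May 22 is 13 days after May 9; 13 mod 7 = 6, so Sunday + 6 = Saturday.
237 mod 7 = 6, so 237 days after a Saturday is Saturday + 6 = Friday.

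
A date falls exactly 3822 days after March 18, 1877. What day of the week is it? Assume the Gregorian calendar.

Sunday

Mar 18, 1877 is a Sunday.
3822 mod 7 = 0, so 3822 days after a Sunday is Sunday + 0 = Sunday.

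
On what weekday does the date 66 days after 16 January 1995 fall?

First find the weekday of Jan 16, 1995. Doomsday rule: the anchor day for the 1900s is Wednesday. For year 95: 95÷12 = 7 r 11, and 11÷4 = 2, so 7+11+2 = 20.
Wednesday + 20 ≡ Tuesday — that's 1995's doomsday.
In January the doomsday date is Jan 3 (1995 is not a leap year).
Jan 16 is 13 days after Jan 3; 13 mod 7 = 6, so Tuesday + 6 = Monday.
66 mod 7 = 3, so 66 days after a Monday is Monday + 3 = Thursday.

Thursday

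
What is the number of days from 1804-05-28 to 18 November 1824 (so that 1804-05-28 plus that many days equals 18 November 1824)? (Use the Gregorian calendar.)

7479

May 28, 1804 → May 28, 1805: 365 days.
May 28, 1805 → May 28, 1806: 365 days.
May 28, 1806 → May 28, 1807: 365 days.
May 28, 1807 → May 28, 1808: 366 days (Feb 29, 1808 is in that span).
May 28, 1808 → May 28, 1809: 365 days.
May 28, 1809 → May 28, 1810: 365 days.
May 28, 1810 → May 28, 1811: 365 days.
May 28, 1811 → May 28, 1812: 366 days (Feb 29, 1812 is in that span).
May 28, 1812 → May 28, 1813: 365 days.
May 28, 1813 → May 28, 1814: 365 days.
May 28, 1814 → May 28, 1815: 365 days.
May 28, 1815 → May 28, 1816: 366 days (Feb 29, 1816 is in that span).
May 28, 1816 → May 28, 1817: 365 days.
May 28, 1817 → May 28, 1818: 365 days.
May 28, 1818 → May 28, 1819: 365 days.
May 28, 1819 → May 28, 1820: 366 days (Feb 29, 1820 is in that span).
May 28, 1820 → May 28, 1821: 365 days.
May 28, 1821 → May 28, 1822: 365 days.
May 28, 1822 → May 28, 1823: 365 days.
May 28, 1823 → May 28, 1824: 366 days (Feb 29, 1824 is in that span).
May 28, 1824 → Jun 28, 1824: 31 days (May has 31).
Jun 28, 1824 → Jul 28, 1824: 30 days (June has 30).
Jul 28, 1824 → Aug 28, 1824: 31 days (July has 31).
Aug 28, 1824 → Sep 28, 1824: 31 days (August has 31).
Sep 28, 1824 → Oct 28, 1824: 30 days (September has 30).
Oct 28, 1824 → Nov 18, 1824: 21 days.
Total: 7479 days.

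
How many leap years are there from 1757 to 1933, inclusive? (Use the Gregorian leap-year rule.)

Multiples of 4 in [1757,1933]: 44.
Of those, multiples of 100: 2 (not leap unless ÷400).
Multiples of 400: 0.
Leap years = 44 − 2 + 0 = 42.

42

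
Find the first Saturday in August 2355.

August 6, 2355

August 1, 2355 is a Monday.
The first Saturday is therefore August 6 (5 days later).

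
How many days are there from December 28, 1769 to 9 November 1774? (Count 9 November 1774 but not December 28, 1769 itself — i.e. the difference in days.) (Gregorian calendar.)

1777

Dec 28, 1769 → Dec 28, 1770: 365 days.
Dec 28, 1770 → Dec 28, 1771: 365 days.
Dec 28, 1771 → Dec 28, 1772: 366 days (Feb 29, 1772 is in that span).
Dec 28, 1772 → Dec 28, 1773: 365 days.
Dec 28, 1773 → Jan 28, 1774: 31 days (December has 31).
Jan 28, 1774 → Feb 28, 1774: 31 days (January has 31).
Feb 28, 1774 → Mar 28, 1774: 28 days (February has 28).
Mar 28, 1774 → Apr 28, 1774: 31 days (March has 31).
Apr 28, 1774 → May 28, 1774: 30 days (April has 30).
May 28, 1774 → Jun 28, 1774: 31 days (May has 31).
Jun 28, 1774 → Jul 28, 1774: 30 days (June has 30).
Jul 28, 1774 → Aug 28, 1774: 31 days (July has 31).
Aug 28, 1774 → Sep 28, 1774: 31 days (August has 31).
Sep 28, 1774 → Oct 28, 1774: 30 days (September has 30).
Oct 28, 1774 → Nov 9, 1774: 12 days.
Total: 1777 days.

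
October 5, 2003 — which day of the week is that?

Sunday

Doomsday rule: the anchor day for the 2000s is Tuesday. For year 03: 3÷12 = 0 r 3, and 3÷4 = 0, so 0+3+0 = 3.
Tuesday + 3 ≡ Friday — that's 2003's doomsday.
In October the doomsday date is Oct 10.
Oct 5 is 5 days before Oct 10; 5 mod 7 = 5, so Friday − 5 = Sunday.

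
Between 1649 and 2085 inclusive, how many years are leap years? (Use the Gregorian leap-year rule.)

106

Multiples of 4 in [1649,2085]: 109.
Of those, multiples of 100: 4 (not leap unless ÷400).
Multiples of 400: 1.
Leap years = 109 − 4 + 1 = 106.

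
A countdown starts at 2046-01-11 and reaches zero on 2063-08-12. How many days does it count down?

6422

Jan 11, 2046 → Jan 11, 2047: 365 days.
Jan 11, 2047 → Jan 11, 2048: 365 days.
Jan 11, 2048 → Jan 11, 2049: 366 days (Feb 29, 2048 is in that span).
Jan 11, 2049 → Jan 11, 2050: 365 days.
Jan 11, 2050 → Jan 11, 2051: 365 days.
Jan 11, 2051 → Jan 11, 2052: 365 days.
Jan 11, 2052 → Jan 11, 2053: 366 days (Feb 29, 2052 is in that span).
Jan 11, 2053 → Jan 11, 2054: 365 days.
Jan 11, 2054 → Jan 11, 2055: 365 days.
Jan 11, 2055 → Jan 11, 2056: 365 days.
Jan 11, 2056 → Jan 11, 2057: 366 days (Feb 29, 2056 is in that span).
Jan 11, 2057 → Jan 11, 2058: 365 days.
Jan 11, 2058 → Jan 11, 2059: 365 days.
Jan 11, 2059 → Jan 11, 2060: 365 days.
Jan 11, 2060 → Jan 11, 2061: 366 days (Feb 29, 2060 is in that span).
Jan 11, 2061 → Jan 11, 2062: 365 days.
Jan 11, 2062 → Jan 11, 2063: 365 days.
Jan 11, 2063 → Feb 11, 2063: 31 days (January has 31).
Feb 11, 2063 → Mar 11, 2063: 28 days (February has 28).
Mar 11, 2063 → Apr 11, 2063: 31 days (March has 31).
Apr 11, 2063 → May 11, 2063: 30 days (April has 30).
May 11, 2063 → Jun 11, 2063: 31 days (May has 31).
Jun 11, 2063 → Jul 11, 2063: 30 days (June has 30).
Jul 11, 2063 → Aug 11, 2063: 31 days (July has 31).
Aug 11, 2063 → Aug 12, 2063: 1 days.
Total: 6422 days.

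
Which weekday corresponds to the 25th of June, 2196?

Saturday

January 1, 2196 is a Friday.
Jan 1, 2196 → Feb 1, 2196: 31 days (January has 31).
Feb 1, 2196 → Mar 1, 2196: 29 days (February has 29).
Mar 1, 2196 → Apr 1, 2196: 31 days (March has 31).
Apr 1, 2196 → May 1, 2196: 30 days (April has 30).
May 1, 2196 → Jun 1, 2196: 31 days (May has 31).
Jun 1, 2196 → Jun 25, 2196: 24 days.
Total: 176 days.
176 mod 7 = 1, so Friday + 1 = Saturday.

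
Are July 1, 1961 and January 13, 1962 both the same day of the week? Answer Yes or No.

From Jul 1, 1961 to Jan 13, 1962 is 196 days.
196 mod 7 = 0, so they are the same weekday.
(Jul 1, 1961 is a Saturday; Jan 13, 1962 is a Saturday.)

Yes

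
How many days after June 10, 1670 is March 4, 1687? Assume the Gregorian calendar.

6111

Jun 10, 1670 → Jun 10, 1671: 365 days.
Jun 10, 1671 → Jun 10, 1672: 366 days (Feb 29, 1672 is in that span).
Jun 10, 1672 → Jun 10, 1673: 365 days.
Jun 10, 1673 → Jun 10, 1674: 365 days.
Jun 10, 1674 → Jun 10, 1675: 365 days.
Jun 10, 1675 → Jun 10, 1676: 366 days (Feb 29, 1676 is in that span).
Jun 10, 1676 → Jun 10, 1677: 365 days.
Jun 10, 1677 → Jun 10, 1678: 365 days.
Jun 10, 1678 → Jun 10, 1679: 365 days.
Jun 10, 1679 → Jun 10, 1680: 366 days (Feb 29, 1680 is in that span).
Jun 10, 1680 → Jun 10, 1681: 365 days.
Jun 10, 1681 → Jun 10, 1682: 365 days.
Jun 10, 1682 → Jun 10, 1683: 365 days.
Jun 10, 1683 → Jun 10, 1684: 366 days (Feb 29, 1684 is in that span).
Jun 10, 1684 → Jun 10, 1685: 365 days.
Jun 10, 1685 → Jun 10, 1686: 365 days.
Jun 10, 1686 → Jul 10, 1686: 30 days (June has 30).
Jul 10, 1686 → Aug 10, 1686: 31 days (July has 31).
Aug 10, 1686 → Sep 10, 1686: 31 days (August has 31).
Sep 10, 1686 → Oct 10, 1686: 30 days (September has 30).
Oct 10, 1686 → Nov 10, 1686: 31 days (October has 31).
Nov 10, 1686 → Dec 10, 1686: 30 days (November has 30).
Dec 10, 1686 → Jan 10, 1687: 31 days (December has 31).
Jan 10, 1687 → Feb 10, 1687: 31 days (January has 31).
Feb 10, 1687 → Mar 4, 1687: 22 days.
Total: 6111 days.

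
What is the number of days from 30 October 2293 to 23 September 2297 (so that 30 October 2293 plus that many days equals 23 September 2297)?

1424

Oct 30, 2293 → Oct 30, 2294: 365 days.
Oct 30, 2294 → Oct 30, 2295: 365 days.
Oct 30, 2295 → Oct 30, 2296: 366 days (Feb 29, 2296 is in that span).
Oct 30, 2296 → Nov 30, 2296: 31 days (October has 31).
Nov 30, 2296 → Dec 30, 2296: 30 days (November has 30).
Dec 30, 2296 → Jan 30, 2297: 31 days (December has 31).
Jan 30, 2297 → Feb 28, 2297: 29 days (January has 31).
Feb 28, 2297 → Mar 28, 2297: 28 days (February has 28).
Mar 28, 2297 → Apr 28, 2297: 31 days (March has 31).
Apr 28, 2297 → May 28, 2297: 30 days (April has 30).
May 28, 2297 → Jun 28, 2297: 31 days (May has 31).
Jun 28, 2297 → Jul 28, 2297: 30 days (June has 30).
Jul 28, 2297 → Aug 28, 2297: 31 days (July has 31).
Aug 28, 2297 → Sep 23, 2297: 26 days.
Total: 1424 days.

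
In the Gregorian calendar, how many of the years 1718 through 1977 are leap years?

Multiples of 4 in [1718,1977]: 65.
Of those, multiples of 100: 2 (not leap unless ÷400).
Multiples of 400: 0.
Leap years = 65 − 2 + 0 = 63.

63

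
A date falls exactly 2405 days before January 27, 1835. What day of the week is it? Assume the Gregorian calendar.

Friday

First find the weekday of Jan 27, 1835. Doomsday rule: the anchor day for the 1800s is Friday. For year 35: 35÷12 = 2 r 11, and 11÷4 = 2, so 2+11+2 = 15.
Friday + 15 ≡ Saturday — that's 1835's doomsday.
In January the doomsday date is Jan 3 (1835 is not a leap year).
Jan 27 is 24 days after Jan 3; 24 mod 7 = 3, so Saturday + 3 = Tuesday.
2405 mod 7 = 4, so 2405 days before a Tuesday is Tuesday − 4 = Friday.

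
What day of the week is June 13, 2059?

Friday

Doomsday rule: the anchor day for the 2000s is Tuesday. For year 59: 59÷12 = 4 r 11, and 11÷4 = 2, so 4+11+2 = 17.
Tuesday + 17 ≡ Friday — that's 2059's doomsday.
In June the doomsday date is Jun 6.
Jun 13 is 7 days after Jun 6; 7 mod 7 = 0, so Friday + 0 = Friday.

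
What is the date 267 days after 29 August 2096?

May 23, 2097

Aug has 31 days: +3 → Sep 1, 2096 (264 left).
Sep has 30 days: +30 → Oct 1, 2096 (234 left).
Oct has 31 days: +31 → Nov 1, 2096 (203 left).
Nov has 30 days: +30 → Dec 1, 2096 (173 left).
Dec has 31 days: +31 → Jan 1, 2097 (142 left).
Jan has 31 days: +31 → Feb 1, 2097 (111 left).
Feb has 28 days: +28 → Mar 1, 2097 (83 left).
Mar has 31 days: +31 → Apr 1, 2097 (52 left).
Apr has 30 days: +30 → May 1, 2097 (22 left).
+22 → May 23, 2097.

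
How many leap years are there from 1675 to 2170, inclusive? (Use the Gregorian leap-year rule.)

Multiples of 4 in [1675,2170]: 124.
Of those, multiples of 100: 5 (not leap unless ÷400).
Multiples of 400: 1.
Leap years = 124 − 5 + 1 = 120.

120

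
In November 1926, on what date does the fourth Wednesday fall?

November 1, 1926 is a Monday.
The first Wednesday is therefore November 3 (2 days later).
The fourth Wednesday is 3 + 3×7 = November 24.

November 24, 1926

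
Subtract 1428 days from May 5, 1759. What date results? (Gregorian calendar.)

−365 (one year) → May 5, 1758 (1063 left).
−365 (one year) → May 5, 1757 (698 left).
−365 (one year) → May 5, 1756 (333 left).
−5 → Apr 30, 1756 (end of Apr, 30 days; 328 left).
−30 → Mar 31, 1756 (end of Mar, 31 days; 298 left).
−31 → Feb 29, 1756 (end of Feb, 29 days; 267 left).
−29 → Jan 31, 1756 (end of Jan, 31 days; 238 left).
−31 → Dec 31, 1755 (end of Dec, 31 days; 207 left).
−31 → Nov 30, 1755 (end of Nov, 30 days; 176 left).
−30 → Oct 31, 1755 (end of Oct, 31 days; 146 left).
−31 → Sep 30, 1755 (end of Sep, 30 days; 115 left).
−30 → Aug 31, 1755 (end of Aug, 31 days; 85 left).
−31 → Jul 31, 1755 (end of Jul, 31 days; 54 left).
−31 → Jun 30, 1755 (end of Jun, 30 days; 23 left).
−23 → Jun 7, 1755.

June 7, 1755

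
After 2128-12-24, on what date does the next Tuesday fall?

Dec 24, 2128 is a Friday.
From Friday to the next Tuesday is 4 days.
Dec 24, 2128 + 4 = Dec 28, 2128.

December 28, 2128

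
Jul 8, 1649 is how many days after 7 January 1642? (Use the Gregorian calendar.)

Jan 7, 1642 → Jan 7, 1643: 365 days.
Jan 7, 1643 → Jan 7, 1644: 365 days.
Jan 7, 1644 → Jan 7, 1645: 366 days (Feb 29, 1644 is in that span).
Jan 7, 1645 → Jan 7, 1646: 365 days.
Jan 7, 1646 → Jan 7, 1647: 365 days.
Jan 7, 1647 → Jan 7, 1648: 365 days.
Jan 7, 1648 → Jan 7, 1649: 366 days (Feb 29, 1648 is in that span).
Jan 7, 1649 → Feb 7, 1649: 31 days (January has 31).
Feb 7, 1649 → Mar 7, 1649: 28 days (February has 28).
Mar 7, 1649 → Apr 7, 1649: 31 days (March has 31).
Apr 7, 1649 → May 7, 1649: 30 days (April has 30).
May 7, 1649 → Jun 7, 1649: 31 days (May has 31).
Jun 7, 1649 → Jul 7, 1649: 30 days (June has 30).
Jul 7, 1649 → Jul 8, 1649: 1 days.
Total: 2739 days.

2739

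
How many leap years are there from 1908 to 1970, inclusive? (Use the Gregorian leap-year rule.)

Multiples of 4 in [1908,1970]: 16.
Of those, multiples of 100: 0 (not leap unless ÷400).
Multiples of 400: 0.
Leap years = 16 − 0 + 0 = 16.

16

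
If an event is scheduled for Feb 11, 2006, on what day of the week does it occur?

Saturday

Doomsday rule: the anchor day for the 2000s is Tuesday. For year 06: 6÷12 = 0 r 6, and 6÷4 = 1, so 0+6+1 = 7.
Tuesday + 7 ≡ Tuesday — that's 2006's doomsday.
In February the doomsday date is Feb 28 (2006 is not a leap year).
Feb 11 is 17 days before Feb 28; 17 mod 7 = 3, so Tuesday − 3 = Saturday.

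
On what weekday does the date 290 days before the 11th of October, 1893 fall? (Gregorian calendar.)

Oct 11, 1893 is a Wednesday.
290 mod 7 = 3, so 290 days before a Wednesday is Wednesday − 3 = Sunday.

Sunday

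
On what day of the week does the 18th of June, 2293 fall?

Sunday

Doomsday rule: the anchor day for the 2200s is Friday. For year 93: 93÷12 = 7 r 9, and 9÷4 = 2, so 7+9+2 = 18.
Friday + 18 ≡ Tuesday — that's 2293's doomsday.
In June the doomsday date is Jun 6.
Jun 18 is 12 days after Jun 6; 12 mod 7 = 5, so Tuesday + 5 = Sunday.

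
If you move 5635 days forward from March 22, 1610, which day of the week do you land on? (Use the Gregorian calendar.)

Monday

Mar 22, 1610 is a Monday.
5635 mod 7 = 0, so 5635 days after a Monday is Monday + 0 = Monday.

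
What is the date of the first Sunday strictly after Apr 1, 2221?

Apr 1, 2221 is a Sunday.
From Sunday to the next Sunday is 7 days.
Apr 1, 2221 + 7 = Apr 8, 2221.

April 8, 2221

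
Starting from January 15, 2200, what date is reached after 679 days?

+365 (one year) → Jan 15, 2201 (314 left).
Jan has 31 days: +17 → Feb 1, 2201 (297 left).
Feb has 28 days: +28 → Mar 1, 2201 (269 left).
Mar has 31 days: +31 → Apr 1, 2201 (238 left).
Apr has 30 days: +30 → May 1, 2201 (208 left).
May has 31 days: +31 → Jun 1, 2201 (177 left).
Jun has 30 days: +30 → Jul 1, 2201 (147 left).
Jul has 31 days: +31 → Aug 1, 2201 (116 left).
Aug has 31 days: +31 → Sep 1, 2201 (85 left).
Sep has 30 days: +30 → Oct 1, 2201 (55 left).
Oct has 31 days: +31 → Nov 1, 2201 (24 left).
+24 → Nov 25, 2201.

November 25, 2201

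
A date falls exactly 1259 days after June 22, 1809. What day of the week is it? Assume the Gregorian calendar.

Wednesday

Jun 22, 1809 is a Thursday.
1259 mod 7 = 6, so 1259 days after a Thursday is Thursday + 6 = Wednesday.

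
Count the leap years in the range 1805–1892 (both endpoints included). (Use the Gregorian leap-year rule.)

Multiples of 4 in [1805,1892]: 22.
Of those, multiples of 100: 0 (not leap unless ÷400).
Multiples of 400: 0.
Leap years = 22 − 0 + 0 = 22.

22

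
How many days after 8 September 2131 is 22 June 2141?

Sep 8, 2131 → Sep 8, 2132: 366 days (Feb 29, 2132 is in that span).
Sep 8, 2132 → Sep 8, 2133: 365 days.
Sep 8, 2133 → Sep 8, 2134: 365 days.
Sep 8, 2134 → Sep 8, 2135: 365 days.
Sep 8, 2135 → Sep 8, 2136: 366 days (Feb 29, 2136 is in that span).
Sep 8, 2136 → Sep 8, 2137: 365 days.
Sep 8, 2137 → Sep 8, 2138: 365 days.
Sep 8, 2138 → Sep 8, 2139: 365 days.
Sep 8, 2139 → Sep 8, 2140: 366 days (Feb 29, 2140 is in that span).
Sep 8, 2140 → Oct 8, 2140: 30 days (September has 30).
Oct 8, 2140 → Nov 8, 2140: 31 days (October has 31).
Nov 8, 2140 → Dec 8, 2140: 30 days (November has 30).
Dec 8, 2140 → Jan 8, 2141: 31 days (December has 31).
Jan 8, 2141 → Feb 8, 2141: 31 days (January has 31).
Feb 8, 2141 → Mar 8, 2141: 28 days (February has 28).
Mar 8, 2141 → Apr 8, 2141: 31 days (March has 31).
Apr 8, 2141 → May 8, 2141: 30 days (April has 30).
May 8, 2141 → Jun 8, 2141: 31 days (May has 31).
Jun 8, 2141 → Jun 22, 2141: 14 days.
Total: 3575 days.

3575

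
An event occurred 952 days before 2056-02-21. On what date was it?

−365 (one year) → Feb 21, 2055 (587 left).
−365 (one year) → Feb 21, 2054 (222 left).
−21 → Jan 31, 2054 (end of Jan, 31 days; 201 left).
−31 → Dec 31, 2053 (end of Dec, 31 days; 170 left).
−31 → Nov 30, 2053 (end of Nov, 30 days; 139 left).
−30 → Oct 31, 2053 (end of Oct, 31 days; 109 left).
−31 → Sep 30, 2053 (end of Sep, 30 days; 78 left).
−30 → Aug 31, 2053 (end of Aug, 31 days; 48 left).
−31 → Jul 31, 2053 (end of Jul, 31 days; 17 left).
−17 → Jul 14, 2053.

July 14, 2053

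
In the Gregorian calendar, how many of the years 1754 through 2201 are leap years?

Multiples of 4 in [1754,2201]: 112.
Of those, multiples of 100: 5 (not leap unless ÷400).
Multiples of 400: 1.
Leap years = 112 − 5 + 1 = 108.

108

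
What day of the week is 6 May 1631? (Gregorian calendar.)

Doomsday rule: the anchor day for the 1600s is Tuesday. For year 31: 31÷12 = 2 r 7, and 7÷4 = 1, so 2+7+1 = 10.
Tuesday + 10 ≡ Friday — that's 1631's doomsday.
In May the doomsday date is May 9.
May 6 is 3 days before May 9; 3 mod 7 = 3, so Friday − 3 = Tuesday.

Tuesday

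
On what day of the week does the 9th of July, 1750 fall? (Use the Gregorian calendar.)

Thursday

Doomsday rule: the anchor day for the 1700s is Sunday. For year 50: 50÷12 = 4 r 2, and 2÷4 = 0, so 4+2+0 = 6.
Sunday + 6 ≡ Saturday — that's 1750's doomsday.
In July the doomsday date is Jul 11.
Jul 9 is 2 days before Jul 11; 2 mod 7 = 2, so Saturday − 2 = Thursday.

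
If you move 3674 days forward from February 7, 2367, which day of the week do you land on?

Monday

Feb 7, 2367 is a Tuesday.
3674 mod 7 = 6, so 3674 days after a Tuesday is Tuesday + 6 = Monday.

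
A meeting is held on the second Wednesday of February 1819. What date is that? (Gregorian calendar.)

February 1, 1819 is a Monday.
The first Wednesday is therefore February 3 (2 days later).
The second Wednesday is 3 + 1×7 = February 10.

February 10, 1819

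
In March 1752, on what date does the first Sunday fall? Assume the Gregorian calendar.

March 5, 1752

March 1, 1752 is a Wednesday.
The first Sunday is therefore March 5 (4 days later).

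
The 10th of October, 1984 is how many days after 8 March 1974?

3869

Mar 8, 1974 → Mar 8, 1975: 365 days.
Mar 8, 1975 → Mar 8, 1976: 366 days (Feb 29, 1976 is in that span).
Mar 8, 1976 → Mar 8, 1977: 365 days.
Mar 8, 1977 → Mar 8, 1978: 365 days.
Mar 8, 1978 → Mar 8, 1979: 365 days.
Mar 8, 1979 → Mar 8, 1980: 366 days (Feb 29, 1980 is in that span).
Mar 8, 1980 → Mar 8, 1981: 365 days.
Mar 8, 1981 → Mar 8, 1982: 365 days.
Mar 8, 1982 → Mar 8, 1983: 365 days.
Mar 8, 1983 → Mar 8, 1984: 366 days (Feb 29, 1984 is in that span).
Mar 8, 1984 → Apr 8, 1984: 31 days (March has 31).
Apr 8, 1984 → May 8, 1984: 30 days (April has 30).
May 8, 1984 → Jun 8, 1984: 31 days (May has 31).
Jun 8, 1984 → Jul 8, 1984: 30 days (June has 30).
Jul 8, 1984 → Aug 8, 1984: 31 days (July has 31).
Aug 8, 1984 → Sep 8, 1984: 31 days (August has 31).
Sep 8, 1984 → Oct 8, 1984: 30 days (September has 30).
Oct 8, 1984 → Oct 10, 1984: 2 days.
Total: 3869 days.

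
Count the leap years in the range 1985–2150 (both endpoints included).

Multiples of 4 in [1985,2150]: 41.
Of those, multiples of 100: 2 (not leap unless ÷400).
Multiples of 400: 1.
Leap years = 41 − 2 + 1 = 40.

40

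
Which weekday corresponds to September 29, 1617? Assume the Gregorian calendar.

Friday

Doomsday rule: the anchor day for the 1600s is Tuesday. For year 17: 17÷12 = 1 r 5, and 5÷4 = 1, so 1+5+1 = 7.
Tuesday + 7 ≡ Tuesday — that's 1617's doomsday.
In September the doomsday date is Sep 5.
Sep 29 is 24 days after Sep 5; 24 mod 7 = 3, so Tuesday + 3 = Friday.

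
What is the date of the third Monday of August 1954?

August 1, 1954 is a Sunday.
The first Monday is therefore August 2 (1 days later).
The third Monday is 2 + 2×7 = August 16.

August 16, 1954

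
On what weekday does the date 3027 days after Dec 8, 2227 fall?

Tuesday

Dec 8, 2227 is a Saturday.
3027 mod 7 = 3, so 3027 days after a Saturday is Saturday + 3 = Tuesday.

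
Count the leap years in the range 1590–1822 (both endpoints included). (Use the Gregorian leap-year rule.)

Multiples of 4 in [1590,1822]: 58.
Of those, multiples of 100: 3 (not leap unless ÷400).
Multiples of 400: 1.
Leap years = 58 − 3 + 1 = 56.

56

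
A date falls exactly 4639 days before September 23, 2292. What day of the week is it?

Sunday

Sep 23, 2292 is a Friday.
4639 mod 7 = 5, so 4639 days before a Friday is Friday − 5 = Sunday.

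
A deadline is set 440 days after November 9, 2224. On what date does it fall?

+365 (one year) → Nov 9, 2225 (75 left).
Nov has 30 days: +22 → Dec 1, 2225 (53 left).
Dec has 31 days: +31 → Jan 1, 2226 (22 left).
+22 → Jan 23, 2226.

January 23, 2226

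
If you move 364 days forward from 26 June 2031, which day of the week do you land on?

First find the weekday of Jun 26, 2031. Doomsday rule: the anchor day for the 2000s is Tuesday. For year 31: 31÷12 = 2 r 7, and 7÷4 = 1, so 2+7+1 = 10.
Tuesday + 10 ≡ Friday — that's 2031's doomsday.
In June the doomsday date is Jun 6.
Jun 26 is 20 days after Jun 6; 20 mod 7 = 6, so Friday + 6 = Thursday.
364 mod 7 = 0, so 364 days after a Thursday is Thursday + 0 = Thursday.

Thursday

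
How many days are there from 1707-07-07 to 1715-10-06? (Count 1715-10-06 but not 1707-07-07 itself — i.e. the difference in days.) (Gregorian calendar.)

3013

Jul 7, 1707 → Jul 7, 1708: 366 days (Feb 29, 1708 is in that span).
Jul 7, 1708 → Jul 7, 1709: 365 days.
Jul 7, 1709 → Jul 7, 1710: 365 days.
Jul 7, 1710 → Jul 7, 1711: 365 days.
Jul 7, 1711 → Jul 7, 1712: 366 days (Feb 29, 1712 is in that span).
Jul 7, 1712 → Jul 7, 1713: 365 days.
Jul 7, 1713 → Jul 7, 1714: 365 days.
Jul 7, 1714 → Jul 7, 1715: 365 days.
Jul 7, 1715 → Aug 7, 1715: 31 days (July has 31).
Aug 7, 1715 → Sep 7, 1715: 31 days (August has 31).
Sep 7, 1715 → Oct 6, 1715: 29 days.
Total: 3013 days.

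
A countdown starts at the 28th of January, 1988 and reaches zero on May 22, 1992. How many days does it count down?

1576

Jan 28, 1988 → Jan 28, 1989: 366 days (Feb 29, 1988 is in that span).
Jan 28, 1989 → Jan 28, 1990: 365 days.
Jan 28, 1990 → Jan 28, 1991: 365 days.
Jan 28, 1991 → Jan 28, 1992: 365 days.
Jan 28, 1992 → Feb 28, 1992: 31 days (January has 31).
Feb 28, 1992 → Mar 28, 1992: 29 days (February has 29).
Mar 28, 1992 → Apr 28, 1992: 31 days (March has 31).
Apr 28, 1992 → May 22, 1992: 24 days.
Total: 1576 days.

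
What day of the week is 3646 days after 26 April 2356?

First find the weekday of Apr 26, 2356. Doomsday rule: the anchor day for the 2300s is Wednesday. For year 56: 56÷12 = 4 r 8, and 8÷4 = 2, so 4+8+2 = 14.
Wednesday + 14 ≡ Wednesday — that's 2356's doomsday.
In April the doomsday date is Apr 4.
Apr 26 is 22 days after Apr 4; 22 mod 7 = 1, so Wednesday + 1 = Thursday.
3646 mod 7 = 6, so 3646 days after a Thursday is Thursday + 6 = Wednesday.

Wednesday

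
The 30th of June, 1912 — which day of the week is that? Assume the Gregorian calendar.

January 1, 1912 is a Monday.
Jan 1, 1912 → Feb 1, 1912: 31 days (January has 31).
Feb 1, 1912 → Mar 1, 1912: 29 days (February has 29).
Mar 1, 1912 → Apr 1, 1912: 31 days (March has 31).
Apr 1, 1912 → May 1, 1912: 30 days (April has 30).
May 1, 1912 → Jun 1, 1912: 31 days (May has 31).
Jun 1, 1912 → Jun 30, 1912: 29 days.
Total: 181 days.
181 mod 7 = 6, so Monday + 6 = Sunday.

Sunday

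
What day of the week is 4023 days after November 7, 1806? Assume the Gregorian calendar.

Wednesday

First find the weekday of Nov 7, 1806. Doomsday rule: the anchor day for the 1800s is Friday. For year 06: 6÷12 = 0 r 6, and 6÷4 = 1, so 0+6+1 = 7.
Friday + 7 ≡ Friday — that's 1806's doomsday.
In November the doomsday date is Nov 7.
Nov 7 is the doomsday itself: Friday.
4023 mod 7 = 5, so 4023 days after a Friday is Friday + 5 = Wednesday.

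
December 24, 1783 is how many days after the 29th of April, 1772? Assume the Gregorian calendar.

4256

Apr 29, 1772 → Apr 29, 1773: 365 days.
Apr 29, 1773 → Apr 29, 1774: 365 days.
Apr 29, 1774 → Apr 29, 1775: 365 days.
Apr 29, 1775 → Apr 29, 1776: 366 days (Feb 29, 1776 is in that span).
Apr 29, 1776 → Apr 29, 1777: 365 days.
Apr 29, 1777 → Apr 29, 1778: 365 days.
Apr 29, 1778 → Apr 29, 1779: 365 days.
Apr 29, 1779 → Apr 29, 1780: 366 days (Feb 29, 1780 is in that span).
Apr 29, 1780 → Apr 29, 1781: 365 days.
Apr 29, 1781 → Apr 29, 1782: 365 days.
Apr 29, 1782 → Apr 29, 1783: 365 days.
Apr 29, 1783 → May 29, 1783: 30 days (April has 30).
May 29, 1783 → Jun 29, 1783: 31 days (May has 31).
Jun 29, 1783 → Jul 29, 1783: 30 days (June has 30).
Jul 29, 1783 → Aug 29, 1783: 31 days (July has 31).
Aug 29, 1783 → Sep 29, 1783: 31 days (August has 31).
Sep 29, 1783 → Oct 29, 1783: 30 days (September has 30).
Oct 29, 1783 → Nov 29, 1783: 31 days (October has 31).
Nov 29, 1783 → Dec 24, 1783: 25 days.
Total: 4256 days.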